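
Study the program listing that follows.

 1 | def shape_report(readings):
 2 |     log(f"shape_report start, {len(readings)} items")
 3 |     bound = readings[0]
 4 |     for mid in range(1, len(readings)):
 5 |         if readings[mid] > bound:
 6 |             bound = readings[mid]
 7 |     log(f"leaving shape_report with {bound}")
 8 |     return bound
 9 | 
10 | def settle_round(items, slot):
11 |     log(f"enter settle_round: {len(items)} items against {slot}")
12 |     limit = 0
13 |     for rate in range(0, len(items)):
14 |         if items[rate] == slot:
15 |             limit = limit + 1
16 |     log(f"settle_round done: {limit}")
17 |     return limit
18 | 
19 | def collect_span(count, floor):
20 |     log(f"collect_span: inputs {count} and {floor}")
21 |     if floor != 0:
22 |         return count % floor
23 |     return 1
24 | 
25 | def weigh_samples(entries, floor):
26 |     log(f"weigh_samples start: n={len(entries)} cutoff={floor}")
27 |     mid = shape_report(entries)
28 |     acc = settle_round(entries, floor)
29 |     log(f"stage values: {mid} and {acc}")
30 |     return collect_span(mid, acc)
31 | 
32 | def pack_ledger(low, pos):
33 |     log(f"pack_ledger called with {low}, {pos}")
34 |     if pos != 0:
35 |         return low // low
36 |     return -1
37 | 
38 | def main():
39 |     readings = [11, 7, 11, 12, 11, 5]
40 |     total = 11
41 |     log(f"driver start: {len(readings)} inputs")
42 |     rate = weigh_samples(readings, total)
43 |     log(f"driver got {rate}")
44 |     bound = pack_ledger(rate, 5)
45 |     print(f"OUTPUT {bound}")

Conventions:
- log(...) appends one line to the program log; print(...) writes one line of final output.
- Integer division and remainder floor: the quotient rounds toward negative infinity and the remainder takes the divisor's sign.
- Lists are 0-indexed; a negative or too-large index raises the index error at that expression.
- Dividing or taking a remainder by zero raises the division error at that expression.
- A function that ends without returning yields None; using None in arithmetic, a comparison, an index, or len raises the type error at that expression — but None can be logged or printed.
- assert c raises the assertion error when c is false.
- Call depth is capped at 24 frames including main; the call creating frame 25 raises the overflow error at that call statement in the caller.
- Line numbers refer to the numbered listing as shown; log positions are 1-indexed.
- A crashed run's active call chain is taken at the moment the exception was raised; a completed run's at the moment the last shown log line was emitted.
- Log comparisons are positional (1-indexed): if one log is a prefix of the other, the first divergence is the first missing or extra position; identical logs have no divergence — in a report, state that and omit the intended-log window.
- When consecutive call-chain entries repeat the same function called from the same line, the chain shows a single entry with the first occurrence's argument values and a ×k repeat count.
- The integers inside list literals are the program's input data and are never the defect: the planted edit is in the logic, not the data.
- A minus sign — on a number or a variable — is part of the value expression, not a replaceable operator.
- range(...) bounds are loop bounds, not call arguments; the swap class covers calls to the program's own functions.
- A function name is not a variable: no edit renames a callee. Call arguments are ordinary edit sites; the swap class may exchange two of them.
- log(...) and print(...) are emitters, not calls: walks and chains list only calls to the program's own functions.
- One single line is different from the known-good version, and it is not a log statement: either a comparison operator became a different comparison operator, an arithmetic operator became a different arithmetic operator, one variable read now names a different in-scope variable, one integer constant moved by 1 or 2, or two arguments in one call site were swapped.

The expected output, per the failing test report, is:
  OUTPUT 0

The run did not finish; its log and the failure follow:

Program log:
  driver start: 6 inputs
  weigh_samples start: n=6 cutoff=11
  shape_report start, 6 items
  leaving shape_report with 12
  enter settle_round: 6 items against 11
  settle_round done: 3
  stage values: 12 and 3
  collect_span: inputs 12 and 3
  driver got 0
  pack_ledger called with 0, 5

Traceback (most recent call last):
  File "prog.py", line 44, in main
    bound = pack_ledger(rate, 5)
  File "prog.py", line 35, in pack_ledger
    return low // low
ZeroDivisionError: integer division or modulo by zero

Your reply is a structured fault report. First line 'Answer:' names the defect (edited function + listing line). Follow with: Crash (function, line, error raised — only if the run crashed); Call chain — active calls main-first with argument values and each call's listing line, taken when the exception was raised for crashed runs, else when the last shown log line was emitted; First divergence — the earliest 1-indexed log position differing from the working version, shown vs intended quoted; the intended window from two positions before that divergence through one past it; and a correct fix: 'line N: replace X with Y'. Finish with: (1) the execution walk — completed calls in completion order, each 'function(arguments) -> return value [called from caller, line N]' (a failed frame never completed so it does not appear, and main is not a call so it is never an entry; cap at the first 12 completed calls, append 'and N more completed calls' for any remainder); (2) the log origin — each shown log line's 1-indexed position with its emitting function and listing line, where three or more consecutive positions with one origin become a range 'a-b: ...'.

Answer: the defect is in pack_ledger at line 35.
Key fact: The logs agree in full; the defect surfaces as the crash itself.
Crash: pack_ledger, line 35, ZeroDivisionError.
Call chain: main -> pack_ledger(0, 5) (called at line 44).
First divergence: none (the log streams are identical).
Execution walk:
  shape_report([11, 7, 11, 12, 11, 5]) -> 12  [called from weigh_samples, line 27]
  settle_round([11, 7, 11, 12, 11, 5], 11) -> 3  [called from weigh_samples, line 28]
  collect_span(12, 3) -> 0  [called from weigh_samples, line 30]
  weigh_samples([11, 7, 11, 12, 11, 5], 11) -> 0  [called from main, line 42]
Origin of each log line:
  1 — main, line 41
  2 — weigh_samples, line 26
  3 — shape_report, line 2
  4 — shape_report, line 7
  5 — settle_round, line 11
  6 — settle_round, line 16
  7 — weigh_samples, line 29
  8 — collect_span, line 20
  9 — main, line 43
  10 — pack_ledger, line 33
A correct fix: line 35: replace `low // low` with `low // pos`.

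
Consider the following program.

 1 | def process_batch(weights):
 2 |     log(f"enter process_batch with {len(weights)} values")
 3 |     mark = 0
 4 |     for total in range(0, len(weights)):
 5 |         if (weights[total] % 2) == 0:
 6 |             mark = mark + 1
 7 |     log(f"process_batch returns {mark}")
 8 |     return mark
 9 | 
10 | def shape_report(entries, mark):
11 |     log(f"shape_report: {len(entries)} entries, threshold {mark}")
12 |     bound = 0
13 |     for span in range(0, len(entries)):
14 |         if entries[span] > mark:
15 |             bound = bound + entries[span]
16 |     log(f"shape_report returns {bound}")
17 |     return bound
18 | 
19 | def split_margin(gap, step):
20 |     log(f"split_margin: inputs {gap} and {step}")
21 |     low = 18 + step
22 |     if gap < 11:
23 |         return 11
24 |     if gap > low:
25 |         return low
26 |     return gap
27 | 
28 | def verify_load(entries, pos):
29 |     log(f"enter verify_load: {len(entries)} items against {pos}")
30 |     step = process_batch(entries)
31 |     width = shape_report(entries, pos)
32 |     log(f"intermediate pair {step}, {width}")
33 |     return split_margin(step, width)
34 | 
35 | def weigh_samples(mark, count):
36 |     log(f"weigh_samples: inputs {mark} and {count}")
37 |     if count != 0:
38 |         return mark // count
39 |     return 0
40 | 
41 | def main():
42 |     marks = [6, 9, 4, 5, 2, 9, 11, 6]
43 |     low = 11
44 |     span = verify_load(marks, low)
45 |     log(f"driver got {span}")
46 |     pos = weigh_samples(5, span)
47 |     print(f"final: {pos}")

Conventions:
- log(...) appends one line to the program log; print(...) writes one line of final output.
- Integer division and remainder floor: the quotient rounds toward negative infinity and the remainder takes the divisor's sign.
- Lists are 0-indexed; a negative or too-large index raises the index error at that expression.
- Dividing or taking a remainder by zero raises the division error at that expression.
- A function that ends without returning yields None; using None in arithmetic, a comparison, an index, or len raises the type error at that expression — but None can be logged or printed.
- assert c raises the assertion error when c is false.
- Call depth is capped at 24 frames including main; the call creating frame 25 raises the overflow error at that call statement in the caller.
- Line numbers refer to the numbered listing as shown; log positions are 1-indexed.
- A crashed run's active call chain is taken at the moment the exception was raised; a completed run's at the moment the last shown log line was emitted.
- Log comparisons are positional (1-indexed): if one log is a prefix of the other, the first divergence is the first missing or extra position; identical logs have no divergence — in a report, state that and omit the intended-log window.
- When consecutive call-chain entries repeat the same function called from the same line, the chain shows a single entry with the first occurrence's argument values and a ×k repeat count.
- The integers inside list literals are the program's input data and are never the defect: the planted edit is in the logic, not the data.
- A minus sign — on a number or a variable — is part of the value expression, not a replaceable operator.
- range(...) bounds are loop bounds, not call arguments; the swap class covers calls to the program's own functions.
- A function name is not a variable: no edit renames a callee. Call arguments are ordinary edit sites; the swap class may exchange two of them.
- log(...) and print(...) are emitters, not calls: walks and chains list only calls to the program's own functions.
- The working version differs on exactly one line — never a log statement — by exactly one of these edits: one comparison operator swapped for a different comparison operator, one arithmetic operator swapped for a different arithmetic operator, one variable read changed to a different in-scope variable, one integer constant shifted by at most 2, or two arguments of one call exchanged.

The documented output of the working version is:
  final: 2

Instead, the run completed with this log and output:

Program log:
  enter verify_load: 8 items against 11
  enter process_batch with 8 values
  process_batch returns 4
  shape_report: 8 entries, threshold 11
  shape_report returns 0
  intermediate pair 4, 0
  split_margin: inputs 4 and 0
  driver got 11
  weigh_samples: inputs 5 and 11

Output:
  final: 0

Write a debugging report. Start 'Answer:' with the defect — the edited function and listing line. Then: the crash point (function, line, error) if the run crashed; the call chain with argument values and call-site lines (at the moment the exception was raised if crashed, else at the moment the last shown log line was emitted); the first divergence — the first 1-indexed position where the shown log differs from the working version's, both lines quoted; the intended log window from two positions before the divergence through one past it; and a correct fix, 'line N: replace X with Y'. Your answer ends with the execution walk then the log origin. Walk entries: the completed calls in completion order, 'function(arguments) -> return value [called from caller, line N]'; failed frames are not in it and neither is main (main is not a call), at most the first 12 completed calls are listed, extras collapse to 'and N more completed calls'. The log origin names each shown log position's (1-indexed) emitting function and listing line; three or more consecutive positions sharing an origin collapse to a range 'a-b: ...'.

Answer: the defect is in main at line 46.
The tell: The log first diverges at position 9: the faulty run prints 'weigh_samples: inputs 5 and 11' where the working version prints 'weigh_samples: inputs 11 and 5'.
Call chain: main -> weigh_samples(5, 11) (called at line 46).
First divergence: position 9 — the shown line 'weigh_samples: inputs 5 and 11' should read 'weigh_samples: inputs 11 and 5'.
Intended log window:
  7: split_margin: inputs 4 and 0
  8: driver got 11
  9: weigh_samples: inputs 11 and 5
Execution walk:
  process_batch([6, 9, 4, 5, 2, 9, 11, 6]) -> 4  [called from verify_load, line 30]
  shape_report([6, 9, 4, 5, 2, 9, 11, 6], 11) -> 0  [called from verify_load, line 31]
  split_margin(4, 0) -> 11  [called from verify_load, line 33]
  verify_load([6, 9, 4, 5, 2, 9, 11, 6], 11) -> 11  [called from main, line 44]
  weigh_samples(5, 11) -> 0  [called from main, line 46]
Log origins:
  1: emitted by verify_load (line 29)
  2: emitted by process_batch (line 2)
  3: emitted by process_batch (line 7)
  4: emitted by shape_report (line 11)
  5: emitted by shape_report (line 16)
  6: emitted by verify_load (line 32)
  7: emitted by split_margin (line 20)
  8: emitted by main (line 45)
  9: emitted by weigh_samples (line 36)
A correct fix: line 46: replace `weigh_samples(5, span)` with `weigh_samples(span, 5)`.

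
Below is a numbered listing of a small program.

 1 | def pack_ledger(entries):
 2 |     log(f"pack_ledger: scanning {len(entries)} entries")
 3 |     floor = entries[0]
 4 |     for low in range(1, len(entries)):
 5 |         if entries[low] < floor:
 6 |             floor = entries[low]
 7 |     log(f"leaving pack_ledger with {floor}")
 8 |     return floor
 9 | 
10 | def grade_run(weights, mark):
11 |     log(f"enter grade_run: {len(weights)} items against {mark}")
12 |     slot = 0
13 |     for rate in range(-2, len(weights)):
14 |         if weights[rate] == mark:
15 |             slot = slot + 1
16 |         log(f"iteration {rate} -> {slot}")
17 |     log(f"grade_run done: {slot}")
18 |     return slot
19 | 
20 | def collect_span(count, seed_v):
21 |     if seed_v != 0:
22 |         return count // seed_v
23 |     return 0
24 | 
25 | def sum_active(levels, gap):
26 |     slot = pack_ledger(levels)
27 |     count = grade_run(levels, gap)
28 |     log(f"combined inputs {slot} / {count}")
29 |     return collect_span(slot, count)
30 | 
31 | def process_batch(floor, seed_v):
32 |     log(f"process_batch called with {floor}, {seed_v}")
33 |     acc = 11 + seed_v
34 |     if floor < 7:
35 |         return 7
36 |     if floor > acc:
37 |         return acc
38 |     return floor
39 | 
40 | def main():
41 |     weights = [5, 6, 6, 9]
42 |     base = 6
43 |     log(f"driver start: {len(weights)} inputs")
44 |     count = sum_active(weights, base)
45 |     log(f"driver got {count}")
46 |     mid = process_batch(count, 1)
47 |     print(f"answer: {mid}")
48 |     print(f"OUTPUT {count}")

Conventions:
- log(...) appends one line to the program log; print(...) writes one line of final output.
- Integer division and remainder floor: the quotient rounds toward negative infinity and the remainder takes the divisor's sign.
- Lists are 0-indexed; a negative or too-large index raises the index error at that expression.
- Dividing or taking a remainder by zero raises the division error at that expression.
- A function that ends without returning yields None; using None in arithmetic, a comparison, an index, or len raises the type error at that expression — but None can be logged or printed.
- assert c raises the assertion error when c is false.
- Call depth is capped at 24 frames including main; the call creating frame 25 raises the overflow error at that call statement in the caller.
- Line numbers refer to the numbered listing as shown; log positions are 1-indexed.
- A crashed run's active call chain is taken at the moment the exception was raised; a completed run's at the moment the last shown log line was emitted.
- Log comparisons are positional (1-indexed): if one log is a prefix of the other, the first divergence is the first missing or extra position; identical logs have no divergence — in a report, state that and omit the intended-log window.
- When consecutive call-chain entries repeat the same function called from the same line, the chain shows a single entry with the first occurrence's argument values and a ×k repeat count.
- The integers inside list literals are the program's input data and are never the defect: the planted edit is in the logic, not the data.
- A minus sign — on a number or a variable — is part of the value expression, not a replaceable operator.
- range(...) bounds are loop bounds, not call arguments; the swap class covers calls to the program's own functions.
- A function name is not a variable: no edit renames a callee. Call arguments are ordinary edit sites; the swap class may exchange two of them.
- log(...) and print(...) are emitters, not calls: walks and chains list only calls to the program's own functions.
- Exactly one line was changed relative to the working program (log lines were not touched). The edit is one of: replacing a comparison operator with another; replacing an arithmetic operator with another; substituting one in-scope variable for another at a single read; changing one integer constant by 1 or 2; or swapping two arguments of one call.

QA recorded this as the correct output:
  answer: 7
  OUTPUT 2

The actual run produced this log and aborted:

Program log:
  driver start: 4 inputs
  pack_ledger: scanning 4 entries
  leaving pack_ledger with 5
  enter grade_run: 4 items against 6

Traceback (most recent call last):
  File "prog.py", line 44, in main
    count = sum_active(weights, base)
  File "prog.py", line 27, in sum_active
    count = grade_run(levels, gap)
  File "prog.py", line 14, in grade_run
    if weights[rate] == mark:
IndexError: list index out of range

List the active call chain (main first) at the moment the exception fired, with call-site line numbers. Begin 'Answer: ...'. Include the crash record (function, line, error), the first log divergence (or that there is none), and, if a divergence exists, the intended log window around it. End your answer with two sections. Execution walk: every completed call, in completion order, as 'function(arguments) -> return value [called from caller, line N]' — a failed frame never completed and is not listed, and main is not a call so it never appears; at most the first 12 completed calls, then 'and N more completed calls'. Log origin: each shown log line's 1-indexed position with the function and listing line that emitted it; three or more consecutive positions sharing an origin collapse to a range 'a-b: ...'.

Answer: main -> sum_active (called at line 44) -> grade_run (called at line 27).
Key observation: After 4 matching log lines the faulty run goes silent, while the working version continues with 'iteration 0 -> 0'.
Crash: grade_run, line 14, IndexError.
First divergence: position 5 — after 4 matching lines the faulty run goes silent; intended next line 'iteration 0 -> 0'.
Intended log window:
  3: leaving pack_ledger with 5
  4: enter grade_run: 4 items against 6
  5: iteration 0 -> 0
  6: iteration 1 -> 1
Execution walk:
  pack_ledger([5, 6, 6, 9]) -> 5  [called from sum_active, line 26]
Origin of each log line:
  1 — main, line 43
  2 — pack_ledger, line 2
  3 — pack_ledger, line 7
  4 — grade_run, line 11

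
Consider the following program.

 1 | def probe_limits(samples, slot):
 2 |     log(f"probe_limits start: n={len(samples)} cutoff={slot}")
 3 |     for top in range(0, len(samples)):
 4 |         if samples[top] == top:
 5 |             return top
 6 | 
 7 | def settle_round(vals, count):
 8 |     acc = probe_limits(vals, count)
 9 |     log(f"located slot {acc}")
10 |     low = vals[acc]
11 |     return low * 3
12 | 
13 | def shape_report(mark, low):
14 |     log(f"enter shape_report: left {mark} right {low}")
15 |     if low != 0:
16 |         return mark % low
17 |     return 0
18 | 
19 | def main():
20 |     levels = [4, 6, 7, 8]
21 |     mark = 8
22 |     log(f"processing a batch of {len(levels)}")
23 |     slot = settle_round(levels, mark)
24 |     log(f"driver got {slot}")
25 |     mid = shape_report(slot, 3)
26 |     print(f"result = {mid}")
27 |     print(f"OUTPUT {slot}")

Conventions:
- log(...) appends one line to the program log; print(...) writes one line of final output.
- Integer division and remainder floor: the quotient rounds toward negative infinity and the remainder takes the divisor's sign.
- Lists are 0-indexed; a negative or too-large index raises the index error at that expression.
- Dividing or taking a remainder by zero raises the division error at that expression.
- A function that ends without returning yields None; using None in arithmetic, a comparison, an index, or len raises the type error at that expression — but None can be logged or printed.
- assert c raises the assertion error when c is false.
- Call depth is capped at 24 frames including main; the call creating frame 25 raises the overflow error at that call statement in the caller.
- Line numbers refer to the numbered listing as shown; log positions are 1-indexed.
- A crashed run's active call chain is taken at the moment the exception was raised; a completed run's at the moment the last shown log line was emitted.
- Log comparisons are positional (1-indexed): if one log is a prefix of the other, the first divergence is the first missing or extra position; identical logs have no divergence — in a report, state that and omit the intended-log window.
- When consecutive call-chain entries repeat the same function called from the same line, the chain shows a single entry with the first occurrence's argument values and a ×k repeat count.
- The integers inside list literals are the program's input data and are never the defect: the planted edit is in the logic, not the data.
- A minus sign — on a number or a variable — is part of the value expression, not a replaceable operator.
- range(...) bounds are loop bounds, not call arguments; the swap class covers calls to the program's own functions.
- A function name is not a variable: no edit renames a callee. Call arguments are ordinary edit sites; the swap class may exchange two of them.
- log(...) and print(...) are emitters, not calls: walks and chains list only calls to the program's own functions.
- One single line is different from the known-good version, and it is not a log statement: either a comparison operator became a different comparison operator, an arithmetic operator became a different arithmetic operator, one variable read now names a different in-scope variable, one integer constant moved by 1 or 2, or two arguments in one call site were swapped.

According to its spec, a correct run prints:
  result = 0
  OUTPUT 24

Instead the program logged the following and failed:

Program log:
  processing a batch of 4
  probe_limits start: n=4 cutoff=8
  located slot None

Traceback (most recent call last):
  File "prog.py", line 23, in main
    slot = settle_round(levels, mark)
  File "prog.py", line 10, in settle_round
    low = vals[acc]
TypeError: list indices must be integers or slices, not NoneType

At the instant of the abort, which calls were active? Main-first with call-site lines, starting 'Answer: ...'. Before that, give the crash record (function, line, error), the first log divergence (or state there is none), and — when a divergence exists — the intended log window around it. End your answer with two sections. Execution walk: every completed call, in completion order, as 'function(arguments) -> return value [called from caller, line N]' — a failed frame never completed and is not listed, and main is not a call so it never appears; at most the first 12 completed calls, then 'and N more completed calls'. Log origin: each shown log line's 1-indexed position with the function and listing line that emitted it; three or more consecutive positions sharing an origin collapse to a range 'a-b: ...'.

Answer: main -> settle_round (called at line 23).
Core observation: The earliest visible damage is log position 3 — 'located slot None' rather than the intended 'located slot 3'.
Crash: settle_round, line 10, TypeError.
First divergence: at position 3 the run shows 'located slot None' where the working version logs 'located slot 3'.
Intended log window:
  1: processing a batch of 4
  2: probe_limits start: n=4 cutoff=8
  3: located slot 3
  4: driver got 24
Execution walk:
  probe_limits([4, 6, 7, 8], 8) -> None  [called from settle_round, line 8]
Origin of each log line:
  1: emitted by main (line 22)
  2: emitted by probe_limits (line 2)
  3: emitted by settle_round (line 9)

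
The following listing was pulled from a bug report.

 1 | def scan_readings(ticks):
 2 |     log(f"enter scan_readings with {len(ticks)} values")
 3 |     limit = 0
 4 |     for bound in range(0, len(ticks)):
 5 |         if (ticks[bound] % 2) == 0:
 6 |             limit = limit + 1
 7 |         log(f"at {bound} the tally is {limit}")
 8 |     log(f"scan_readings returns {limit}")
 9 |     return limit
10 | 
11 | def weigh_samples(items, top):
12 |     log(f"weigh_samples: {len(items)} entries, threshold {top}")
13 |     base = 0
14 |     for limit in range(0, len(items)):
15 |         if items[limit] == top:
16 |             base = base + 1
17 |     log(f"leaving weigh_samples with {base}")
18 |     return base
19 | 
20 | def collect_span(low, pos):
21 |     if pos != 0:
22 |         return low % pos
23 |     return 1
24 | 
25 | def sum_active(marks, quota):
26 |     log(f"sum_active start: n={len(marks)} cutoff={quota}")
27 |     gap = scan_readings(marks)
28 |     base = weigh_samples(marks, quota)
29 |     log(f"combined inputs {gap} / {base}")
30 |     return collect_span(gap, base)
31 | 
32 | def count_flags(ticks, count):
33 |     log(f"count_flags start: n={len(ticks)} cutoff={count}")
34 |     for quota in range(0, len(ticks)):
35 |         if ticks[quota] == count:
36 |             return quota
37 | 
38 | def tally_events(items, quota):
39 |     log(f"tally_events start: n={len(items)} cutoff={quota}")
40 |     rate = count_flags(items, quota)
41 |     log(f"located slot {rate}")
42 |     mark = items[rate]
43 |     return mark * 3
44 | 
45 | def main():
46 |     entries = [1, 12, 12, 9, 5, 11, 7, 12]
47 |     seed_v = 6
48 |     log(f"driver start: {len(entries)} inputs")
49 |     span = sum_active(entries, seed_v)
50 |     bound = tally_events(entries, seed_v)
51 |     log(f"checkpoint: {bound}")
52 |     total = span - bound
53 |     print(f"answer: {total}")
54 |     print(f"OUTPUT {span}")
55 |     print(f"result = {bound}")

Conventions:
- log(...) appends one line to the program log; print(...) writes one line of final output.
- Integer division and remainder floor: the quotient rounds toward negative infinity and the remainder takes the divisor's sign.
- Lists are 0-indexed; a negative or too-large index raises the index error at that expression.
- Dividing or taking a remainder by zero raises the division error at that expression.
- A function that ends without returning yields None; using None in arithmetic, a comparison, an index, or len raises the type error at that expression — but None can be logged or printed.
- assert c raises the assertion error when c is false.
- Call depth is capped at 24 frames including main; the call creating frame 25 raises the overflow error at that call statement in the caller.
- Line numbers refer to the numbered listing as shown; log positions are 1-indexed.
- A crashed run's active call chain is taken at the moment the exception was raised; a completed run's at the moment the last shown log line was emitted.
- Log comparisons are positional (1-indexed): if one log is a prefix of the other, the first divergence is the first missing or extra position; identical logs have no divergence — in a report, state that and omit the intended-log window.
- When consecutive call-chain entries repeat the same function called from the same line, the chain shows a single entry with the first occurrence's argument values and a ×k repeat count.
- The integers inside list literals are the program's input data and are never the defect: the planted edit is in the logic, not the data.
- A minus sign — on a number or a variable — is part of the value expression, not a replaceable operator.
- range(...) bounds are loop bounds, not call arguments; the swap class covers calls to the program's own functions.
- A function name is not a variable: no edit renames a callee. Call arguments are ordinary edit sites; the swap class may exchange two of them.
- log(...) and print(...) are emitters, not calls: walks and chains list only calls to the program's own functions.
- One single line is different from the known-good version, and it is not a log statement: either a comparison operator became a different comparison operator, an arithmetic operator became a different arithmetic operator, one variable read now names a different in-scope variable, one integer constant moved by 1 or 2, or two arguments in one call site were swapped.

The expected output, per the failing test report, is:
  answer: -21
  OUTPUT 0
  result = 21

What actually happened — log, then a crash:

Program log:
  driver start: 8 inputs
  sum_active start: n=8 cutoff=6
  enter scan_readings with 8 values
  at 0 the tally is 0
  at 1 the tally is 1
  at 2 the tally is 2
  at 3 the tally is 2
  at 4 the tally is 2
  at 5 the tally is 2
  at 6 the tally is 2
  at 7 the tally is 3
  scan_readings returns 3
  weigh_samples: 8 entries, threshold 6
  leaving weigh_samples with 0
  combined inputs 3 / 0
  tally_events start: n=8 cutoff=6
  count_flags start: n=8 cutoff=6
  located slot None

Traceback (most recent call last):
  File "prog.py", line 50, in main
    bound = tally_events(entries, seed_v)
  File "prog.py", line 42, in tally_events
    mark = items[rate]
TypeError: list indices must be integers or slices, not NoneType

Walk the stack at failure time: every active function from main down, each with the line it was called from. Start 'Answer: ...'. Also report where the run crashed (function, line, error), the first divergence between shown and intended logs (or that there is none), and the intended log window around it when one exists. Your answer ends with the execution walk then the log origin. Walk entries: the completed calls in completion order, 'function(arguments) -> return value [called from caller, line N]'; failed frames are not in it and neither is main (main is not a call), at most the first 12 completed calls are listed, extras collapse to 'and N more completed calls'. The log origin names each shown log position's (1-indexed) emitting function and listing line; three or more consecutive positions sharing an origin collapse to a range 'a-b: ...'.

Answer: main -> tally_events (called at line 50).
Key fact: Log line 2 is where behavior first shows: 'sum_active start: n=8 cutoff=6' appears instead of 'sum_active start: n=8 cutoff=7'.
Crash: tally_events, line 42, TypeError.
First divergence: at position 2 the run shows 'sum_active start: n=8 cutoff=6' where the working version logs 'sum_active start: n=8 cutoff=7'.
Intended log window:
  1: driver start: 8 inputs
  2: sum_active start: n=8 cutoff=7
  3: enter scan_readings with 8 values
Execution walk:
  scan_readings([1, 12, 12, 9, 5, 11, 7, 12]) -> 3  [called from sum_active, line 27]
  weigh_samples([1, 12, 12, 9, 5, 11, 7, 12], 6) -> 0  [called from sum_active, line 28]
  collect_span(3, 0) -> 1  [called from sum_active, line 30]
  sum_active([1, 12, 12, 9, 5, 11, 7, 12], 6) -> 1  [called from main, line 49]
  count_flags([1, 12, 12, 9, 5, 11, 7, 12], 6) -> None  [called from tally_events, line 40]
Log origins:
  1: emitted by main (line 48)
  2: emitted by sum_active (line 26)
  3: emitted by scan_readings (line 2)
  4-11: emitted by scan_readings (line 7)
  12: emitted by scan_readings (line 8)
  13: emitted by weigh_samples (line 12)
  14: emitted by weigh_samples (line 17)
  15: emitted by sum_active (line 29)
  16: emitted by tally_events (line 39)
  17: emitted by count_flags (line 33)
  18: emitted by tally_events (line 41)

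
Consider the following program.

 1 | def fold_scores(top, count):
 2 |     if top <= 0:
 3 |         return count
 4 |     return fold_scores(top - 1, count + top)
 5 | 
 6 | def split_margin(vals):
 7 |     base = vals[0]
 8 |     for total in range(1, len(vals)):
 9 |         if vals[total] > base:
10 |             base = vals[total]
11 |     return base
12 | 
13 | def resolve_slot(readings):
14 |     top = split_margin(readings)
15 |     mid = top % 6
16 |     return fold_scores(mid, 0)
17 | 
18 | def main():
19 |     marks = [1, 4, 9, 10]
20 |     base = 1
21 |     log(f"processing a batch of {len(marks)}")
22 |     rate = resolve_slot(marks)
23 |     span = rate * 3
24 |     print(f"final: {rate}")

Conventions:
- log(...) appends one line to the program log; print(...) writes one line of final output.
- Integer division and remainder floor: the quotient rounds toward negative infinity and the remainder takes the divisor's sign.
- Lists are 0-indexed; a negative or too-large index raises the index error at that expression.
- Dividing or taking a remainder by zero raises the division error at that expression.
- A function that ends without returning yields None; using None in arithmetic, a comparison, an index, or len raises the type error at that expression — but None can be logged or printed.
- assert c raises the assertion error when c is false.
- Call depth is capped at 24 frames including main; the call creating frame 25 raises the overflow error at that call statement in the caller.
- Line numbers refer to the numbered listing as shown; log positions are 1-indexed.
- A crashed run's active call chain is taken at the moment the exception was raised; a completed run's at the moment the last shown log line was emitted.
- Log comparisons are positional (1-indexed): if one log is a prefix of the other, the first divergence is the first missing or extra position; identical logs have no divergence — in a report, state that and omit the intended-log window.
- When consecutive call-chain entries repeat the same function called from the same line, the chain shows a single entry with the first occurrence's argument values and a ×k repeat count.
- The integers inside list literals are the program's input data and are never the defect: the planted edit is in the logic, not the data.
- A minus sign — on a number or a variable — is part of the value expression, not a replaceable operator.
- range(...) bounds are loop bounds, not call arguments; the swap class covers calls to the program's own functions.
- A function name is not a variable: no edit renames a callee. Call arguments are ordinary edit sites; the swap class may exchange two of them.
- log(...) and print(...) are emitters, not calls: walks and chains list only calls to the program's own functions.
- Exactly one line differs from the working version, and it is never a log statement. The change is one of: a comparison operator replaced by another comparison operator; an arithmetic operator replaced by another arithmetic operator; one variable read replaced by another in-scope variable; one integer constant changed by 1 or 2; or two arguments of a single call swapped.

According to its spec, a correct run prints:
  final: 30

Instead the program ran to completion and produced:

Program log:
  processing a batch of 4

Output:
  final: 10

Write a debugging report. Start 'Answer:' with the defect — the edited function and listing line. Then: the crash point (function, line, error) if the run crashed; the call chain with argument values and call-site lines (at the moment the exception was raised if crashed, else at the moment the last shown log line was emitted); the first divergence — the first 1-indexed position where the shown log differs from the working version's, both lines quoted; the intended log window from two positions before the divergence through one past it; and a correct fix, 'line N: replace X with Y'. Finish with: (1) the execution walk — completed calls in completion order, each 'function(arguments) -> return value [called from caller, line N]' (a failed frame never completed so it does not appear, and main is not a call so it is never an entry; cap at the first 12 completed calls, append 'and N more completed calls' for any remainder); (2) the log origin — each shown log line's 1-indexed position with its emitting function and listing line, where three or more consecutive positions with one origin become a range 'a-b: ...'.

Answer: the defect is in main at line 24.
Key observation: No log line changed; the fault shows up purely in the output.
Call chain: main.
First divergence: none; the two logs match at every position.
Execution walk:
  split_margin([1, 4, 9, 10]) -> 10  [called from resolve_slot, line 14]
  fold_scores(0, 10) -> 10  [called from fold_scores, line 4]
  fold_scores(1, 9) -> 10  [called from fold_scores, line 4]
  fold_scores(2, 7) -> 10  [called from fold_scores, line 4]
  fold_scores(3, 4) -> 10  [called from fold_scores, line 4]
  fold_scores(4, 0) -> 10  [called from resolve_slot, line 16]
  resolve_slot([1, 4, 9, 10]) -> 10  [called from main, line 22]
Log origin:
  1: from main, line 21
A correct fix: line 24: replace `rate` with `span`.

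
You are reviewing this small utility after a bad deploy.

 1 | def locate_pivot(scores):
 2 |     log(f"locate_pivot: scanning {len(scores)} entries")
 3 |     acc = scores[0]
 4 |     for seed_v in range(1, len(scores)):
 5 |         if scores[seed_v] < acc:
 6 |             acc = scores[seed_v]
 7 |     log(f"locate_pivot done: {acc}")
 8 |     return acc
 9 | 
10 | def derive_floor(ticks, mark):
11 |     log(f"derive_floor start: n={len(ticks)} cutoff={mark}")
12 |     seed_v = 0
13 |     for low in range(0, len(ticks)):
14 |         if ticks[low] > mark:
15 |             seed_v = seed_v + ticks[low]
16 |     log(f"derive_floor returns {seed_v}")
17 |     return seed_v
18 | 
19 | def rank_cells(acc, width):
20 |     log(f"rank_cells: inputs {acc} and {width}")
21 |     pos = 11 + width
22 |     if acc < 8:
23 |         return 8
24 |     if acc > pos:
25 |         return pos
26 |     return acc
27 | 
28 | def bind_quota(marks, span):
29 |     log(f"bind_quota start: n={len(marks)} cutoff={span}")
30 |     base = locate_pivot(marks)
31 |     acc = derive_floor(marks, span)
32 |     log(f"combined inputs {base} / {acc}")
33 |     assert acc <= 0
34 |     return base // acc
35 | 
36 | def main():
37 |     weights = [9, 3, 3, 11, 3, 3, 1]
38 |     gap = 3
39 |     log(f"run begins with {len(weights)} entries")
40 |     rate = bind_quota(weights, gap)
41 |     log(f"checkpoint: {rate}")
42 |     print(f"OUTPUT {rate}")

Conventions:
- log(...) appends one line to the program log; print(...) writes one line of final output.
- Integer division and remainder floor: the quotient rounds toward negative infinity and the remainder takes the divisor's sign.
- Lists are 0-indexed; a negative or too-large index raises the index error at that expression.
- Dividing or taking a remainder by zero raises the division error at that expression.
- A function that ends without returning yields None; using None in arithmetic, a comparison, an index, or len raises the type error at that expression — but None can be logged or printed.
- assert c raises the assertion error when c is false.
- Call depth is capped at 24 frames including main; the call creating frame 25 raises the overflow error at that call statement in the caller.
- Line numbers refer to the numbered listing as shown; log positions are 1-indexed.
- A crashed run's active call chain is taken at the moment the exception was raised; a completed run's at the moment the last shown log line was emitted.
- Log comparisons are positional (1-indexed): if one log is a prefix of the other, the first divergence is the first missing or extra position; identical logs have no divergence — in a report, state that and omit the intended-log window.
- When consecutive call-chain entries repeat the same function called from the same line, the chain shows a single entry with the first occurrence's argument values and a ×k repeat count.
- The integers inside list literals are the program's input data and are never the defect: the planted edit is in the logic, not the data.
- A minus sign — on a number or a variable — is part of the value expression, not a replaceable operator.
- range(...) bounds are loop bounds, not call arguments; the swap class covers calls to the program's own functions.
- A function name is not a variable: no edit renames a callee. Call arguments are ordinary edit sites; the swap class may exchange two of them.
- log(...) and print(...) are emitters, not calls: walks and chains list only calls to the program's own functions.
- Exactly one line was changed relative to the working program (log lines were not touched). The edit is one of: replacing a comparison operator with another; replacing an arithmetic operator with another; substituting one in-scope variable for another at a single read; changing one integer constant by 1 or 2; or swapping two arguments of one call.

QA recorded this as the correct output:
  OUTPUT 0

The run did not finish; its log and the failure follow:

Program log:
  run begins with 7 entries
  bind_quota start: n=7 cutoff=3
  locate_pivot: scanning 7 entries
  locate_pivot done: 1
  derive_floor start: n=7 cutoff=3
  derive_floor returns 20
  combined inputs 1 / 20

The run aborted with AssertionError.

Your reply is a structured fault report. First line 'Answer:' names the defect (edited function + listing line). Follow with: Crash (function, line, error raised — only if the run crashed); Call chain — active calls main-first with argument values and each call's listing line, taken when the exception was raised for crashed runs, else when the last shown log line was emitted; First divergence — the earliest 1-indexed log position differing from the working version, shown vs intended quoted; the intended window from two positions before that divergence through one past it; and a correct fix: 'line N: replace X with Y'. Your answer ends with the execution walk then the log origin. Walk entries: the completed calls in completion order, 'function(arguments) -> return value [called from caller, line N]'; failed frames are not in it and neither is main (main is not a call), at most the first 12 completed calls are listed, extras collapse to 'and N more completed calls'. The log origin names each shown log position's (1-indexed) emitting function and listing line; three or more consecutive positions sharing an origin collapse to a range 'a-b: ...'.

Answer: the defect is in bind_quota at line 33.
Core observation: Only 7 log lines were emitted before the run died; the intended continuation was 'checkpoint: 0'.
Crash: bind_quota, line 33, AssertionError.
Call chain: main -> bind_quota([9, 3, 3, 11, 3, 3, 1], 3) (called at line 40).
First divergence: position 8 (shown log ended at 7 lines; the working version continues: 'checkpoint: 0').
Intended log window:
  6: derive_floor returns 20
  7: combined inputs 1 / 20
  8: checkpoint: 0
Execution walk:
  locate_pivot([9, 3, 3, 11, 3, 3, 1]) -> 1  [called from bind_quota, line 30]
  derive_floor([9, 3, 3, 11, 3, 3, 1], 3) -> 20  [called from bind_quota, line 31]
Log origin:
  1 — main, line 39
  2 — bind_quota, line 29
  3 — locate_pivot, line 2
  4 — locate_pivot, line 7
  5 — derive_floor, line 11
  6 — derive_floor, line 16
  7 — bind_quota, line 32
A correct fix: line 33: replace `<=` with `>`.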